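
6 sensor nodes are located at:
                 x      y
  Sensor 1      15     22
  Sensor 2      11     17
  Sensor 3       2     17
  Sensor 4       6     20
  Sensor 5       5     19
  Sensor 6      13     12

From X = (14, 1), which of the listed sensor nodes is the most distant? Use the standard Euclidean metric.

Sensor 1

Compare squared distances (the ordering matches that of the actual distances):
d²(X, Sensor 1) = (14−15)² + (1−22)² = 1 + 441 = 442
d²(X, Sensor 2) = (14−11)² + (1−17)² = 9 + 256 = 265
d²(X, Sensor 3) = (14−2)² + (1−17)² = 144 + 256 = 400
d²(X, Sensor 4) = (14−6)² + (1−20)² = 64 + 361 = 425
d²(X, Sensor 5) = (14−5)² + (1−19)² = 81 + 324 = 405
d²(X, Sensor 6) = (14−13)² + (1−12)² = 1 + 121 = 122
The largest is to Sensor 1.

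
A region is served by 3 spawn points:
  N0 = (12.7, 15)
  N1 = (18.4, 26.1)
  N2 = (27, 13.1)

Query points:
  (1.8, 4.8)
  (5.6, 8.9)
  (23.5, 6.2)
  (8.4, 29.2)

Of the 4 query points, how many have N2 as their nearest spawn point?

(1.8, 4.8) — d² to each: N0:222.85, N1:729.25, N2:703.93 → nearest is N0
(5.6, 8.9) — d² to each: N0:87.62, N1:459.68, N2:475.6 → nearest is N0
(23.5, 6.2) — d² to each: N0:194.08, N1:422.02, N2:59.86 → nearest is N2
(8.4, 29.2) — d² to each: N0:220.13, N1:109.61, N2:605.17 → nearest is N1
1 of the 4 points has N2 as nearest.

1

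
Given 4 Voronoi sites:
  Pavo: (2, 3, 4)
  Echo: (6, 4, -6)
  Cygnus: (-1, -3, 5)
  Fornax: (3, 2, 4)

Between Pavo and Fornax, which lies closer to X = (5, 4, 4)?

Fornax

Compare squared distances:
d²(X, Pavo) = (5−2)² + (4−3)² + (4−4)² = 9 + 1 + 0 = 10
d²(X, Fornax) = (5−3)² + (4−2)² + (4−4)² = 4 + 4 + 0 = 8
10 > 8, so Fornax is closer.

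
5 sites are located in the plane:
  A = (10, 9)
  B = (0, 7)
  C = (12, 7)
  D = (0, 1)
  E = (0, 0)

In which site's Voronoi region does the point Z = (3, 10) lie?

Squared Euclidean distances:
|ZA|² = (3−10)² + (10−9)² = 49 + 1 = 50
|ZB|² = (3−0)² + (10−7)² = 9 + 9 = 18
|ZC|² = (3−12)² + (10−7)² = 81 + 9 = 90
|ZD|² = (3−0)² + (10−1)² = 9 + 81 = 90
|ZE|² = (3−0)² + (10−0)² = 9 + 100 = 109
B is nearest.

B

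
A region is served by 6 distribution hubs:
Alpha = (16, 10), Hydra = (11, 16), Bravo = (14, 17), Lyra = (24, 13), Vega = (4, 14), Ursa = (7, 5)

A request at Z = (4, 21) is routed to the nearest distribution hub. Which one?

Vega

Since √ is increasing, it suffices to compare squared distances:
d²(Z, Alpha) = (4−16)² + (21−10)² = 144 + 121 = 265
d²(Z, Hydra) = (4−11)² + (21−16)² = 49 + 25 = 74
d²(Z, Bravo) = (4−14)² + (21−17)² = 100 + 16 = 116
d²(Z, Lyra) = (4−24)² + (21−13)² = 400 + 64 = 464
d²(Z, Vega) = (4−4)² + (21−14)² = 0 + 49 = 49
d²(Z, Ursa) = (4−7)² + (21−5)² = 9 + 256 = 265
Minimum is at Vega.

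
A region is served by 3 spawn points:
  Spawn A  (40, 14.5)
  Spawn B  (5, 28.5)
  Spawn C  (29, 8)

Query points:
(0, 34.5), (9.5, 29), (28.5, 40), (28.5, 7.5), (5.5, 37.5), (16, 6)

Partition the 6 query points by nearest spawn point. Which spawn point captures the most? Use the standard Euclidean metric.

Spawn B

(0, 34.5) — d² to each: Spawn A:2000, Spawn B:61, Spawn C:1543.25 → nearest is Spawn B
(9.5, 29) — d² to each: Spawn A:1140.5, Spawn B:20.5, Spawn C:821.25 → nearest is Spawn B
(28.5, 40) — d² to each: Spawn A:782.5, Spawn B:684.5, Spawn C:1024.25 → nearest is Spawn B
(28.5, 7.5) — d² to each: Spawn A:181.25, Spawn B:993.25, Spawn C:0.5 → nearest is Spawn C
(5.5, 37.5) — d² to each: Spawn A:1719.25, Spawn B:81.25, Spawn C:1422.5 → nearest is Spawn B
(16, 6) — d² to each: Spawn A:648.25, Spawn B:627.25, Spawn C:173 → nearest is Spawn C
Tally — Spawn B:4, Spawn C:2. Spawn B captures the most (4).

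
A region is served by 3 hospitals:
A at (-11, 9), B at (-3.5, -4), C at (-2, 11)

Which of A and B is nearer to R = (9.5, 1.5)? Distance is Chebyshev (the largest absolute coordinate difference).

d(R,A) = max(20.5, 7.5) = 20.5
d(R,B) = max(13, 5.5) = 13
20.5 > 13, so B is closer.

B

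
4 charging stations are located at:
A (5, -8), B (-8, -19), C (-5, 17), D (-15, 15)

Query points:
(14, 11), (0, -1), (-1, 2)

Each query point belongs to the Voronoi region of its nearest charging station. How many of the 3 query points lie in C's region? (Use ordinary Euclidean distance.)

1

(14, 11) — d² to each: A:442, B:1384, C:397, D:857 → nearest is C
(0, -1) — d² to each: A:74, B:388, C:349, D:481 → nearest is A
(-1, 2) — d² to each: A:136, B:490, C:241, D:365 → nearest is A
1 of the 3 points has C as nearest.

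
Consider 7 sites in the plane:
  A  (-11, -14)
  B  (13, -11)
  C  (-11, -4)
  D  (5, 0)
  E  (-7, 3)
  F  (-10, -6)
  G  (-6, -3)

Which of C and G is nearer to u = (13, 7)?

Compare squared distances:
|uC|² = (13−(-11))² + (7−(-4))² = 576 + 121 = 697
|uG|² = (13−(-6))² + (7−(-3))² = 361 + 100 = 461
697 > 461, so G is closer.

G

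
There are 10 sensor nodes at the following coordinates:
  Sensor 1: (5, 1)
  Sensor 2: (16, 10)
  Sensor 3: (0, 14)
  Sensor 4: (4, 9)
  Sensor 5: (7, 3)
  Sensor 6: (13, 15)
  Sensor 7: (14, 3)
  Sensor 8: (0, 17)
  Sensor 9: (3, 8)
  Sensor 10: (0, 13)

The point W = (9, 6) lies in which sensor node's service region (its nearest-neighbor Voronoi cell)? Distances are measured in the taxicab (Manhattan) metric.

Sensor 5

d(W, Sensor 1) = |9−5| + |6−1| = 4 + 5 = 9
d(W, Sensor 2) = |9−16| + |6−10| = 7 + 4 = 11
d(W, Sensor 3) = |9−0| + |6−14| = 9 + 8 = 17
d(W, Sensor 4) = |9−4| + |6−9| = 5 + 3 = 8
d(W, Sensor 5) = |9−7| + |6−3| = 2 + 3 = 5
d(W, Sensor 6) = |9−13| + |6−15| = 4 + 9 = 13
d(W, Sensor 7) = |9−14| + |6−3| = 5 + 3 = 8
d(W, Sensor 8) = |9−0| + |6−17| = 9 + 11 = 20
d(W, Sensor 9) = |9−3| + |6−8| = 6 + 2 = 8
d(W, Sensor 10) = |9−0| + |6−13| = 9 + 7 = 16
The smallest is to Sensor 5, so W lies in the Voronoi region of Sensor 5.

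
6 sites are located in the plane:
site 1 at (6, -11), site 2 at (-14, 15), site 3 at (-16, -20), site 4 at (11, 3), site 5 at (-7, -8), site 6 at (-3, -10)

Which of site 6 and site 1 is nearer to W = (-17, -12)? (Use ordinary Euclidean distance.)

Compare squared distances:
d²(W, site 6) = (-17−(-3))² + (-12−(-10))² = 196 + 4 = 200
d²(W, site 1) = (-17−6)² + (-12−(-11))² = 529 + 1 = 530
200 < 530, so site 6 is closer.

site 6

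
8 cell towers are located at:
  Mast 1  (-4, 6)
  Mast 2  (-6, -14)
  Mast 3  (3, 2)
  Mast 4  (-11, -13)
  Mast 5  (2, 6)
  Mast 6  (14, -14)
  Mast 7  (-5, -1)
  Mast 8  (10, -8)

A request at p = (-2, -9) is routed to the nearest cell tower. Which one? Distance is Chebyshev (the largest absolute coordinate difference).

Mast 2

d(p, Mast 1) = max(2, 15) = 15
d(p, Mast 2) = max(4, 5) = 5
d(p, Mast 3) = max(5, 11) = 11
d(p, Mast 4) = max(9, 4) = 9
d(p, Mast 5) = max(4, 15) = 15
d(p, Mast 6) = max(16, 5) = 16
d(p, Mast 7) = max(3, 8) = 8
d(p, Mast 8) = max(12, 1) = 12
The smallest is to Mast 2, so p lies in the Voronoi region of Mast 2.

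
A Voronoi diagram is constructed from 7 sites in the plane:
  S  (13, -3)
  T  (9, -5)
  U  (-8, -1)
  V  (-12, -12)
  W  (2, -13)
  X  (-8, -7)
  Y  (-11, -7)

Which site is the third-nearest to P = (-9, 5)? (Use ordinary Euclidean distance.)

Y

Compare squared distances (the ordering matches that of the actual distances):
|PS|² = (-9−13)² + (5−(-3))² = 484 + 64 = 548
|PT|² = (-9−9)² + (5−(-5))² = 324 + 100 = 424
|PU|² = (-9−(-8))² + (5−(-1))² = 1 + 36 = 37
|PV|² = (-9−(-12))² + (5−(-12))² = 9 + 289 = 298
|PW|² = (-9−2)² + (5−(-13))² = 121 + 324 = 445
|PX|² = (-9−(-8))² + (5−(-7))² = 1 + 144 = 145
|PY|² = (-9−(-11))² + (5−(-7))² = 4 + 144 = 148
Sorted ascending: U, X, Y, V, … — the third-nearest is Y.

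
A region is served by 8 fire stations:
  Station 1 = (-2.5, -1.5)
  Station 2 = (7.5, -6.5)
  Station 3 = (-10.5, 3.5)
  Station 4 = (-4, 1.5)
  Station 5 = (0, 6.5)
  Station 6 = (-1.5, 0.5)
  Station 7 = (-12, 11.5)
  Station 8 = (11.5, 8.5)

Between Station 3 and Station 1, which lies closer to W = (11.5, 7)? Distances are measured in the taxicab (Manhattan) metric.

Station 1

d(W, Station 3) = |11.5−(-10.5)| + |7−3.5| = 22 + 3.5 = 25.5
d(W, Station 1) = |11.5−(-2.5)| + |7−(-1.5)| = 14 + 8.5 = 22.5
25.5 > 22.5, so Station 1 is closer.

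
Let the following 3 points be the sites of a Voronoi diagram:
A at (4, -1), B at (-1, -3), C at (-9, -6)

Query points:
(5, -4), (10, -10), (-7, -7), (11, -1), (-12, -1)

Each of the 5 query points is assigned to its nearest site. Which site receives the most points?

A

(5, -4) — d² to each: A:10, B:37, C:200 → nearest is A
(10, -10) — d² to each: A:117, B:170, C:377 → nearest is A
(-7, -7) — d² to each: A:157, B:52, C:5 → nearest is C
(11, -1) — d² to each: A:49, B:148, C:425 → nearest is A
(-12, -1) — d² to each: A:256, B:125, C:34 → nearest is C
Tally — A:3, C:2. A captures the most (3).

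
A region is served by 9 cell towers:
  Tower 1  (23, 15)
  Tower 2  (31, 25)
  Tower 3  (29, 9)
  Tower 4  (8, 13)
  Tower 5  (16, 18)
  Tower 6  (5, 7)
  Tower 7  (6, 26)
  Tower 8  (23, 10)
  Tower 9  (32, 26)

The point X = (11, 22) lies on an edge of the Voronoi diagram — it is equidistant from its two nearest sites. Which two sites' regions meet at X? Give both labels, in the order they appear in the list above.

Tower 5 and Tower 7

Squared distances from X to each site:
d²(X, Tower 1) = (11−23)² + (22−15)² = 144 + 49 = 193
d²(X, Tower 2) = (11−31)² + (22−25)² = 400 + 9 = 409
d²(X, Tower 3) = (11−29)² + (22−9)² = 324 + 169 = 493
d²(X, Tower 4) = (11−8)² + (22−13)² = 9 + 81 = 90
d²(X, Tower 5) = (11−16)² + (22−18)² = 25 + 16 = 41
d²(X, Tower 6) = (11−5)² + (22−7)² = 36 + 225 = 261
d²(X, Tower 7) = (11−6)² + (22−26)² = 25 + 16 = 41
d²(X, Tower 8) = (11−23)² + (22−10)² = 144 + 144 = 288
d²(X, Tower 9) = (11−32)² + (22−26)² = 441 + 16 = 457
X is equidistant from Tower 5 and Tower 7 (both at squared distance 41), and every other site is strictly farther — so X lies on the Tower 5–Tower 7 Voronoi edge.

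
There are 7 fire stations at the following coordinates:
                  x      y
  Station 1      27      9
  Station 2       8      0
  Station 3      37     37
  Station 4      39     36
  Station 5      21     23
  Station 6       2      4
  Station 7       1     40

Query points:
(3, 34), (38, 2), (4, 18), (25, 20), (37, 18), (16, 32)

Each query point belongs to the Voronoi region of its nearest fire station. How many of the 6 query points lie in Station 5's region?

2

(3, 34) — d² to each: Station 1:1201, Station 2:1181, Station 3:1165, Station 4:1300, Station 5:445, Station 6:901, Station 7:40 → nearest is Station 7
(38, 2) — d² to each: Station 1:170, Station 2:904, Station 3:1226, Station 4:1157, Station 5:730, Station 6:1300, Station 7:2813 → nearest is Station 1
(4, 18) — d² to each: Station 1:610, Station 2:340, Station 3:1450, Station 4:1549, Station 5:314, Station 6:200, Station 7:493 → nearest is Station 6
(25, 20) — d² to each: Station 1:125, Station 2:689, Station 3:433, Station 4:452, Station 5:25, Station 6:785, Station 7:976 → nearest is Station 5
(37, 18) — d² to each: Station 1:181, Station 2:1165, Station 3:361, Station 4:328, Station 5:281, Station 6:1421, Station 7:1780 → nearest is Station 1
(16, 32) — d² to each: Station 1:650, Station 2:1088, Station 3:466, Station 4:545, Station 5:106, Station 6:980, Station 7:289 → nearest is Station 5
2 of the 6 points have Station 5 as nearest.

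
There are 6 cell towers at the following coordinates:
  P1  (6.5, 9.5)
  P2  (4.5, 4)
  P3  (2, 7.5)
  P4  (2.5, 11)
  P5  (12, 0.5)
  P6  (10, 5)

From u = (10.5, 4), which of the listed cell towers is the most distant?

Since √ is increasing, it suffices to compare squared distances:
|uP1|² = (10.5−6.5)² + (4−9.5)² = 16 + 30.25 = 46.25
|uP2|² = (10.5−4.5)² + (4−4)² = 36 + 0 = 36
|uP3|² = (10.5−2)² + (4−7.5)² = 72.25 + 12.25 = 84.5
|uP4|² = (10.5−2.5)² + (4−11)² = 64 + 49 = 113
|uP5|² = (10.5−12)² + (4−0.5)² = 2.25 + 12.25 = 14.5
|uP6|² = (10.5−10)² + (4−5)² = 0.25 + 1 = 1.25
The largest is to P4.

P4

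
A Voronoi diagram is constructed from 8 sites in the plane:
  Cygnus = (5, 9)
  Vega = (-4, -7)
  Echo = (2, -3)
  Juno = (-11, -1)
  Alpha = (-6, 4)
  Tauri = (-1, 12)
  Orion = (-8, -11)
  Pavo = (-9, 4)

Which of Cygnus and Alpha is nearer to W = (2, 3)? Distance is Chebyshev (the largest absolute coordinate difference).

d(W, Cygnus) = max(3, 6) = 6
d(W, Alpha) = max(8, 1) = 8
6 < 8, so Cygnus is closer.

Cygnus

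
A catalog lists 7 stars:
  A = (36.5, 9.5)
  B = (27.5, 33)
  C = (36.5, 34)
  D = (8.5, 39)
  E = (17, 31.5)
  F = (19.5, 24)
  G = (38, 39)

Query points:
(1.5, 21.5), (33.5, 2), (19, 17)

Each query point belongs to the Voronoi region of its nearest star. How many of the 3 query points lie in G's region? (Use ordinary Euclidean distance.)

(1.5, 21.5) — d² to each: A:1369, B:808.25, C:1381.25, D:355.25, E:340.25, F:330.25, G:1638.5 → nearest is F
(33.5, 2) — d² to each: A:65.25, B:997, C:1033, D:1994, E:1142.5, F:680, G:1389.25 → nearest is A
(19, 17) — d² to each: A:362.5, B:328.25, C:595.25, D:594.25, E:214.25, F:49.25, G:845 → nearest is F
0 of the 3 points have G as nearest.

0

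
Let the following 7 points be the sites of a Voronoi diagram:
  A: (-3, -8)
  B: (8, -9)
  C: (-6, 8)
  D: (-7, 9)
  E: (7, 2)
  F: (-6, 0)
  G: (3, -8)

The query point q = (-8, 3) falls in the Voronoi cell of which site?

Squared Euclidean distances:
|qA|² = (-8−(-3))² + (3−(-8))² = 25 + 121 = 146
|qB|² = (-8−8)² + (3−(-9))² = 256 + 144 = 400
|qC|² = (-8−(-6))² + (3−8)² = 4 + 25 = 29
|qD|² = (-8−(-7))² + (3−9)² = 1 + 36 = 37
|qE|² = (-8−7)² + (3−2)² = 225 + 1 = 226
|qF|² = (-8−(-6))² + (3−0)² = 4 + 9 = 13
|qG|² = (-8−3)² + (3−(-8))² = 121 + 121 = 242
F is nearest.

F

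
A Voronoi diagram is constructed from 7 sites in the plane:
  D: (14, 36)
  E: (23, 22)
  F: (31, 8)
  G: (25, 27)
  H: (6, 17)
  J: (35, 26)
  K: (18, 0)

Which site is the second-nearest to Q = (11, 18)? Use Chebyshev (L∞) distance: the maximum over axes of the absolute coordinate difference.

d(Q,D) = max(3, 18) = 18
d(Q,E) = max(12, 4) = 12
d(Q,F) = max(20, 10) = 20
d(Q,G) = max(14, 9) = 14
d(Q,H) = max(5, 1) = 5
d(Q,J) = max(24, 8) = 24
d(Q,K) = max(7, 18) = 18
Sorted ascending: H, E, G, … — the second-nearest is E.

E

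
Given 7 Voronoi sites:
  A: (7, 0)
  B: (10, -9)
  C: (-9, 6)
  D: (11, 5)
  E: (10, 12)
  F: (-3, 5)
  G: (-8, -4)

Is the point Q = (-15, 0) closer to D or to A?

Compare squared distances:
|QD|² = (-15−11)² + (0−5)² = 676 + 25 = 701
|QA|² = (-15−7)² + (0−0)² = 484 + 0 = 484
701 > 484, so A is closer.

A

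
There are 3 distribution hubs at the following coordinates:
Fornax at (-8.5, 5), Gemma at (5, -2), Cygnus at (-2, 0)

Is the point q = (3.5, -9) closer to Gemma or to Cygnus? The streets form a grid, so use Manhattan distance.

Gemma

d(q, Gemma) = |3.5−5| + |-9−(-2)| = 1.5 + 7 = 8.5
d(q, Cygnus) = |3.5−(-2)| + |-9−0| = 5.5 + 9 = 14.5
8.5 < 14.5, so Gemma is closer.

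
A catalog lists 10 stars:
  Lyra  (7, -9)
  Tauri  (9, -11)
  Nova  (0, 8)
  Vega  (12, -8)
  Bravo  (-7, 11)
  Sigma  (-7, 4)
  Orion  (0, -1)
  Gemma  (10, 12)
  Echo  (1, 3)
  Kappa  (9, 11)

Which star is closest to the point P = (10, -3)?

Since √ is increasing, it suffices to compare squared distances:
d²(P, Lyra) = (10−7)² + (-3−(-9))² = 9 + 36 = 45
d²(P, Tauri) = (10−9)² + (-3−(-11))² = 1 + 64 = 65
d²(P, Nova) = (10−0)² + (-3−8)² = 100 + 121 = 221
d²(P, Vega) = (10−12)² + (-3−(-8))² = 4 + 25 = 29
d²(P, Bravo) = (10−(-7))² + (-3−11)² = 289 + 196 = 485
d²(P, Sigma) = (10−(-7))² + (-3−4)² = 289 + 49 = 338
d²(P, Orion) = (10−0)² + (-3−(-1))² = 100 + 4 = 104
d²(P, Gemma) = (10−10)² + (-3−12)² = 0 + 225 = 225
d²(P, Echo) = (10−1)² + (-3−3)² = 81 + 36 = 117
d²(P, Kappa) = (10−9)² + (-3−11)² = 1 + 196 = 197
Vega is nearest.

Vega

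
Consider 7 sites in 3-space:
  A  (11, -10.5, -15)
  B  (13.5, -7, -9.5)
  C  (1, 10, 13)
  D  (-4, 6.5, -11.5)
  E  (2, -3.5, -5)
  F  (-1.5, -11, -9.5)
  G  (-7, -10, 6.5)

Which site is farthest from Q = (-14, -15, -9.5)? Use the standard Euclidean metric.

C

Since √ is increasing, it suffices to compare squared distances:
|QA|² = (-14−11)² + (-15−(-10.5))² + (-9.5−(-15))² = 625 + 20.25 + 30.25 = 675.5
|QB|² = (-14−13.5)² + (-15−(-7))² + (-9.5−(-9.5))² = 756.25 + 64 + 0 = 820.25
|QC|² = (-14−1)² + (-15−10)² + (-9.5−13)² = 225 + 625 + 506.25 = 1356.25
|QD|² = (-14−(-4))² + (-15−6.5)² + (-9.5−(-11.5))² = 100 + 462.25 + 4 = 566.25
|QE|² = (-14−2)² + (-15−(-3.5))² + (-9.5−(-5))² = 256 + 132.25 + 20.25 = 408.5
|QF|² = (-14−(-1.5))² + (-15−(-11))² + (-9.5−(-9.5))² = 156.25 + 16 + 0 = 172.25
|QG|² = (-14−(-7))² + (-15−(-10))² + (-9.5−6.5)² = 49 + 25 + 256 = 330
The largest is to C.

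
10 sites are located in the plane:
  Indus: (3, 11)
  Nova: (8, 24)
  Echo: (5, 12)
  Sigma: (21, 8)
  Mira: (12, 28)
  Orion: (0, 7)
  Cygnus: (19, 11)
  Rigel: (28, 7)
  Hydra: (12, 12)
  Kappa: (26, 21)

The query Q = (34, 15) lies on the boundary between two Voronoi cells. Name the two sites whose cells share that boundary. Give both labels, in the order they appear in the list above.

Rigel and Kappa

Squared distances from Q to each site:
d²(Q, Indus) = 961 + 16 = 977
d²(Q, Nova) = 676 + 81 = 757
d²(Q, Echo) = 841 + 9 = 850
d²(Q, Sigma) = 169 + 49 = 218
d²(Q, Mira) = 484 + 169 = 653
d²(Q, Orion) = 1156 + 64 = 1220
d²(Q, Cygnus) = 225 + 16 = 241
d²(Q, Rigel) = 36 + 64 = 100
d²(Q, Hydra) = 484 + 9 = 493
d²(Q, Kappa) = 64 + 36 = 100
Q is equidistant from Rigel and Kappa (both at squared distance 100), and every other site is strictly farther — so Q lies on the Rigel–Kappa Voronoi edge.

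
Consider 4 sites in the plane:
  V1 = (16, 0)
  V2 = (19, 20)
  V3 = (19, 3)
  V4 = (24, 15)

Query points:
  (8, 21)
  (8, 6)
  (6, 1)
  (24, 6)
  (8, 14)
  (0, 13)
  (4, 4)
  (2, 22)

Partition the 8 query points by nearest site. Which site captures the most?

(8, 21) — d² to each: V1:505, V2:122, V3:445, V4:292 → nearest is V2
(8, 6) — d² to each: V1:100, V2:317, V3:130, V4:337 → nearest is V1
(6, 1) — d² to each: V1:101, V2:530, V3:173, V4:520 → nearest is V1
(24, 6) — d² to each: V1:100, V2:221, V3:34, V4:81 → nearest is V3
(8, 14) — d² to each: V1:260, V2:157, V3:242, V4:257 → nearest is V2
(0, 13) — d² to each: V1:425, V2:410, V3:461, V4:580 → nearest is V2
(4, 4) — d² to each: V1:160, V2:481, V3:226, V4:521 → nearest is V1
(2, 22) — d² to each: V1:680, V2:293, V3:650, V4:533 → nearest is V2
Tally — V1:3, V2:4, V3:1. V2 captures the most (4).

V2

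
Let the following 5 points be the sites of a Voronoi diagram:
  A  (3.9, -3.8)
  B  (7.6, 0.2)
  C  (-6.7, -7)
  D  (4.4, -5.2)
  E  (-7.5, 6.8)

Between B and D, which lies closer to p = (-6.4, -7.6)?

D

Compare squared distances:
|pB|² = (-6.4−7.6)² + (-7.6−0.2)² = 196 + 60.84 = 256.84
|pD|² = (-6.4−4.4)² + (-7.6−(-5.2))² = 116.64 + 5.76 = 122.4
256.84 > 122.4, so D is closer.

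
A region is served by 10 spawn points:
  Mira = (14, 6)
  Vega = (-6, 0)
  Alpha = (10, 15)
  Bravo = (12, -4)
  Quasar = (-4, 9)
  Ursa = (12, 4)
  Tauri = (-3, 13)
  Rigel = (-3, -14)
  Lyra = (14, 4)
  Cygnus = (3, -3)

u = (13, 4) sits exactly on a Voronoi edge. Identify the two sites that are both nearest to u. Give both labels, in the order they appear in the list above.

Squared distances from u to each site:
d²(u, Mira) = (13−14)² + (4−6)² = 1 + 4 = 5
d²(u, Vega) = (13−(-6))² + (4−0)² = 361 + 16 = 377
d²(u, Alpha) = (13−10)² + (4−15)² = 9 + 121 = 130
d²(u, Bravo) = (13−12)² + (4−(-4))² = 1 + 64 = 65
d²(u, Quasar) = (13−(-4))² + (4−9)² = 289 + 25 = 314
d²(u, Ursa) = (13−12)² + (4−4)² = 1 + 0 = 1
d²(u, Tauri) = (13−(-3))² + (4−13)² = 256 + 81 = 337
d²(u, Rigel) = (13−(-3))² + (4−(-14))² = 256 + 324 = 580
d²(u, Lyra) = (13−14)² + (4−4)² = 1 + 0 = 1
d²(u, Cygnus) = (13−3)² + (4−(-3))² = 100 + 49 = 149
u is equidistant from Ursa and Lyra (both at squared distance 1), and every other site is strictly farther — so u lies on the Ursa–Lyra Voronoi edge.

Ursa and Lyra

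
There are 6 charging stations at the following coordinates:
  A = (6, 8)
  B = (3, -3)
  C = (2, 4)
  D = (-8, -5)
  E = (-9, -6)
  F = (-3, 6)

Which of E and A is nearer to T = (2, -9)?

E

Compare squared distances:
|TE|² = (2−(-9))² + (-9−(-6))² = 121 + 9 = 130
|TA|² = (2−6)² + (-9−8)² = 16 + 289 = 305
130 < 305, so E is closer.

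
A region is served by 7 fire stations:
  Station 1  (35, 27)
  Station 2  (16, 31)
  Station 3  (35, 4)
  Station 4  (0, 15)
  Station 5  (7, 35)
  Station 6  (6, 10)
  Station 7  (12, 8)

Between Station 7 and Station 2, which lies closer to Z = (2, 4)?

Station 7

Compare squared distances:
d²(Z, Station 7) = (2−12)² + (4−8)² = 100 + 16 = 116
d²(Z, Station 2) = (2−16)² + (4−31)² = 196 + 729 = 925
116 < 925, so Station 7 is closer.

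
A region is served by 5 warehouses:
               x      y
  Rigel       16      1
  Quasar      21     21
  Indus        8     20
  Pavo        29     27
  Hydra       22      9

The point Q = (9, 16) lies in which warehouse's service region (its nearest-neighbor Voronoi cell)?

Since √ is increasing, it suffices to compare squared distances:
d²(Q, Rigel) = (9−16)² + (16−1)² = 49 + 225 = 274
d²(Q, Quasar) = (9−21)² + (16−21)² = 144 + 25 = 169
d²(Q, Indus) = (9−8)² + (16−20)² = 1 + 16 = 17
d²(Q, Pavo) = (9−29)² + (16−27)² = 400 + 121 = 521
d²(Q, Hydra) = (9−22)² + (16−9)² = 169 + 49 = 218
The smallest is to Indus, so Q lies in the Voronoi region of Indus.

Indus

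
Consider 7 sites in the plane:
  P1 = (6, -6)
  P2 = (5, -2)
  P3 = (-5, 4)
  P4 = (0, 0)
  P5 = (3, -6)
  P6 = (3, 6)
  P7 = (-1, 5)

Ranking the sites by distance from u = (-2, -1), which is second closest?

Compare squared distances (the ordering matches that of the actual distances):
|uP1|² = (-2−6)² + (-1−(-6))² = 64 + 25 = 89
|uP2|² = (-2−5)² + (-1−(-2))² = 49 + 1 = 50
|uP3|² = (-2−(-5))² + (-1−4)² = 9 + 25 = 34
|uP4|² = (-2−0)² + (-1−0)² = 4 + 1 = 5
|uP5|² = (-2−3)² + (-1−(-6))² = 25 + 25 = 50
|uP6|² = (-2−3)² + (-1−6)² = 25 + 49 = 74
|uP7|² = (-2−(-1))² + (-1−5)² = 1 + 36 = 37
Sorted ascending: P4, P3, P7, … — the second-nearest is P3.

P3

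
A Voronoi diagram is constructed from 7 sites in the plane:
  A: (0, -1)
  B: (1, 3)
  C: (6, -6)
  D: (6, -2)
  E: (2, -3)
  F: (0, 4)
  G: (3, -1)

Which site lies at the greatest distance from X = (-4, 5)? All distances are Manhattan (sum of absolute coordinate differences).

C

d(X,A) = |-4−0| + |5−(-1)| = 4 + 6 = 10
d(X,B) = |-4−1| + |5−3| = 5 + 2 = 7
d(X,C) = |-4−6| + |5−(-6)| = 10 + 11 = 21
d(X,D) = |-4−6| + |5−(-2)| = 10 + 7 = 17
d(X,E) = |-4−2| + |5−(-3)| = 6 + 8 = 14
d(X,F) = |-4−0| + |5−4| = 4 + 1 = 5
d(X,G) = |-4−3| + |5−(-1)| = 7 + 6 = 13
The largest is to C.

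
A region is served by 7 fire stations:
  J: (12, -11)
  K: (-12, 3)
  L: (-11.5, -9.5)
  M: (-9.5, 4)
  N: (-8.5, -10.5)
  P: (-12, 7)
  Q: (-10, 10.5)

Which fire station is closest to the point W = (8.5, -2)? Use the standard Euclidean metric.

J

Since √ is increasing, it suffices to compare squared distances:
|WJ|² = 12.25 + 81 = 93.25
|WK|² = 420.25 + 25 = 445.25
|WL|² = 400 + 56.25 = 456.25
|WM|² = 324 + 36 = 360
|WN|² = 289 + 72.25 = 361.25
|WP|² = 420.25 + 81 = 501.25
|WQ|² = 342.25 + 156.25 = 498.5
Minimum is at J.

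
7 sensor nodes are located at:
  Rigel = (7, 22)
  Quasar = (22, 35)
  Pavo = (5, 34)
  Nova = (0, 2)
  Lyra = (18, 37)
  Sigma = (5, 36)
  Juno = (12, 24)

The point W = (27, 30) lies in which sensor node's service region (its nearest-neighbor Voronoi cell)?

Since √ is increasing, it suffices to compare squared distances:
d²(W, Rigel) = 400 + 64 = 464
d²(W, Quasar) = 25 + 25 = 50
d²(W, Pavo) = 484 + 16 = 500
d²(W, Nova) = 729 + 784 = 1513
d²(W, Lyra) = 81 + 49 = 130
d²(W, Sigma) = 484 + 36 = 520
d²(W, Juno) = 225 + 36 = 261
Minimum is at Quasar.

Quasar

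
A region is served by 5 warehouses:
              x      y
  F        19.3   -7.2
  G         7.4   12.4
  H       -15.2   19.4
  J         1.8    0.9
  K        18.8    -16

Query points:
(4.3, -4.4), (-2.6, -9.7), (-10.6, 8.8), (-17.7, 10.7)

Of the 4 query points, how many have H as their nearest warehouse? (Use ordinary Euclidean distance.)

2

(4.3, -4.4) — d² to each: F:232.84, G:291.85, H:946.69, J:34.34, K:344.81 → nearest is J
(-2.6, -9.7) — d² to each: F:485.86, G:588.41, H:1005.57, J:131.72, K:497.65 → nearest is J
(-10.6, 8.8) — d² to each: F:1150.01, G:336.96, H:133.52, J:216.17, K:1479.4 → nearest is H
(-17.7, 10.7) — d² to each: F:1689.41, G:632.9, H:81.94, J:476.29, K:2045.14 → nearest is H
2 of the 4 points have H as nearest.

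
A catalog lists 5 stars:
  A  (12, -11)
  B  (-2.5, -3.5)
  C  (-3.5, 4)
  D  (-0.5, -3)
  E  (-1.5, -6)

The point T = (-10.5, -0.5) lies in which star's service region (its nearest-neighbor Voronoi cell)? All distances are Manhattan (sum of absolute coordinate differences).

B

d(T,A) = |-10.5−12| + |-0.5−(-11)| = 22.5 + 10.5 = 33
d(T,B) = |-10.5−(-2.5)| + |-0.5−(-3.5)| = 8 + 3 = 11
d(T,C) = |-10.5−(-3.5)| + |-0.5−4| = 7 + 4.5 = 11.5
d(T,D) = |-10.5−(-0.5)| + |-0.5−(-3)| = 10 + 2.5 = 12.5
d(T,E) = |-10.5−(-1.5)| + |-0.5−(-6)| = 9 + 5.5 = 14.5
Minimum is at B.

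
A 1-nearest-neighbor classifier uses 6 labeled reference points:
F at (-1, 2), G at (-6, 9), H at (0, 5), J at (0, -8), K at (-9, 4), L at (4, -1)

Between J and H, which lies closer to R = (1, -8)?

Compare squared distances:
|RJ|² = (1−0)² + (-8−(-8))² = 1 + 0 = 1
|RH|² = (1−0)² + (-8−5)² = 1 + 169 = 170
1 < 170, so J is closer.

J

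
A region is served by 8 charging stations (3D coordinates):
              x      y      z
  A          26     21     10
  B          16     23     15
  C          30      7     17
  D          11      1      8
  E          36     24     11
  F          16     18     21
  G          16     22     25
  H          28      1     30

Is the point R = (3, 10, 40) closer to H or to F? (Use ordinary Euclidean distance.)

F

Compare squared distances:
|RH|² = (3−28)² + (10−1)² + (40−30)² = 625 + 81 + 100 = 806
|RF|² = (3−16)² + (10−18)² + (40−21)² = 169 + 64 + 361 = 594
806 > 594, so F is closer.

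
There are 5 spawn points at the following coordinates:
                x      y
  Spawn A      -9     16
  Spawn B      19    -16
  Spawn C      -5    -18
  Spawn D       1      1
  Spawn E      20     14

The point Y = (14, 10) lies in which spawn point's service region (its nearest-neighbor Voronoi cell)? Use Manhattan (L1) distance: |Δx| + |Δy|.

Spawn E

d(Y, Spawn A) = |14−(-9)| + |10−16| = 23 + 6 = 29
d(Y, Spawn B) = |14−19| + |10−(-16)| = 5 + 26 = 31
d(Y, Spawn C) = |14−(-5)| + |10−(-18)| = 19 + 28 = 47
d(Y, Spawn D) = |14−1| + |10−1| = 13 + 9 = 22
d(Y, Spawn E) = |14−20| + |10−14| = 6 + 4 = 10
Spawn E is nearest.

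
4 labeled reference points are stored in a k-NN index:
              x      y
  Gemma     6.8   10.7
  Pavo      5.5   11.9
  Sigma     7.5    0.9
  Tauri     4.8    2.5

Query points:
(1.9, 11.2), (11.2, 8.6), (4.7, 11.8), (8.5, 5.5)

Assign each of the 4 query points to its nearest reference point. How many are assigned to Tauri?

0

(1.9, 11.2) — d² to each: Gemma:24.26, Pavo:13.45, Sigma:137.45, Tauri:84.1 → nearest is Pavo
(11.2, 8.6) — d² to each: Gemma:23.77, Pavo:43.38, Sigma:72.98, Tauri:78.17 → nearest is Gemma
(4.7, 11.8) — d² to each: Gemma:5.62, Pavo:0.65, Sigma:126.65, Tauri:86.5 → nearest is Pavo
(8.5, 5.5) — d² to each: Gemma:29.93, Pavo:49.96, Sigma:22.16, Tauri:22.69 → nearest is Sigma
0 of the 4 points have Tauri as nearest.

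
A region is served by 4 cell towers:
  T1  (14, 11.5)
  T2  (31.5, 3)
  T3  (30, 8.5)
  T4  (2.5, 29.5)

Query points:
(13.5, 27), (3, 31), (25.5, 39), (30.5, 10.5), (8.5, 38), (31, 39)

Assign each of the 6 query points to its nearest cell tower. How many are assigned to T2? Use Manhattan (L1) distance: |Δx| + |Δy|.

0

(13.5, 27) — d to each: T1:16, T2:42, T3:35, T4:13.5 → nearest is T4
(3, 31) — d to each: T1:30.5, T2:56.5, T3:49.5, T4:2 → nearest is T4
(25.5, 39) — d to each: T1:39, T2:42, T3:35, T4:32.5 → nearest is T4
(30.5, 10.5) — d to each: T1:17.5, T2:8.5, T3:2.5, T4:47 → nearest is T3
(8.5, 38) — d to each: T1:32, T2:58, T3:51, T4:14.5 → nearest is T4
(31, 39) — d to each: T1:44.5, T2:36.5, T3:31.5, T4:38 → nearest is T3
0 of the 6 points have T2 as nearest.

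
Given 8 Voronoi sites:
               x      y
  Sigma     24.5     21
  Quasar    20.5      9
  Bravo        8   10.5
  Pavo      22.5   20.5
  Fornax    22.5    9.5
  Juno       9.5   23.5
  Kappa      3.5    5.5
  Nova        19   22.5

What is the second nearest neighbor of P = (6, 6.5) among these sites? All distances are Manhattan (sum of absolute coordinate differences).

Bravo

d(P, Sigma) = 18.5 + 14.5 = 33
d(P, Quasar) = 14.5 + 2.5 = 17
d(P, Bravo) = 2 + 4 = 6
d(P, Pavo) = 16.5 + 14 = 30.5
d(P, Fornax) = 16.5 + 3 = 19.5
d(P, Juno) = 3.5 + 17 = 20.5
d(P, Kappa) = 2.5 + 1 = 3.5
d(P, Nova) = 13 + 16 = 29
Sorted ascending: Kappa, Bravo, Quasar, … — the second-nearest is Bravo.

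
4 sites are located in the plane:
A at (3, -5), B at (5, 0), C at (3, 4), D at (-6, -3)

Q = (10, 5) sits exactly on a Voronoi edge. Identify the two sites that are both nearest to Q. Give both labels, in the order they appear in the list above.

Squared distances from Q to each site:
|QA|² = (10−3)² + (5−(-5))² = 49 + 100 = 149
|QB|² = (10−5)² + (5−0)² = 25 + 25 = 50
|QC|² = (10−3)² + (5−4)² = 49 + 1 = 50
|QD|² = (10−(-6))² + (5−(-3))² = 256 + 64 = 320
Q is equidistant from B and C (both at squared distance 50), and every other site is strictly farther — so Q lies on the B–C Voronoi edge.

B and C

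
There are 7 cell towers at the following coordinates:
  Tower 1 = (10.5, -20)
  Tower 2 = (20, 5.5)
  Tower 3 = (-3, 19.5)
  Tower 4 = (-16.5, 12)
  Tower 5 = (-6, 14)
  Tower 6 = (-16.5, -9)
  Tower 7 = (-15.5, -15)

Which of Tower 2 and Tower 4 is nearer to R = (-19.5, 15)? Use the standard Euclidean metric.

Compare squared distances:
d²(R, Tower 2) = (-19.5−20)² + (15−5.5)² = 1560.25 + 90.25 = 1650.5
d²(R, Tower 4) = (-19.5−(-16.5))² + (15−12)² = 9 + 9 = 18
1650.5 > 18, so Tower 4 is closer.

Tower 4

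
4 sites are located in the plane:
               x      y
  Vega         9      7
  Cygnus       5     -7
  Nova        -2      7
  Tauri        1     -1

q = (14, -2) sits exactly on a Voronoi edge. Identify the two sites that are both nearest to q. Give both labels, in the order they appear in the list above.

Squared distances from q to each site:
d²(q, Vega) = (14−9)² + (-2−7)² = 25 + 81 = 106
d²(q, Cygnus) = (14−5)² + (-2−(-7))² = 81 + 25 = 106
d²(q, Nova) = (14−(-2))² + (-2−7)² = 256 + 81 = 337
d²(q, Tauri) = (14−1)² + (-2−(-1))² = 169 + 1 = 170
q is equidistant from Vega and Cygnus (both at squared distance 106), and every other site is strictly farther — so q lies on the Vega–Cygnus Voronoi edge.

Vega and Cygnus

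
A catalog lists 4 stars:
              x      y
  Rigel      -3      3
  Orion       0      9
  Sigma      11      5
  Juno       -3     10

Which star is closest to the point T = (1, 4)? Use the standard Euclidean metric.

Rigel

Squared Euclidean distances:
d²(T, Rigel) = (1−(-3))² + (4−3)² = 16 + 1 = 17
d²(T, Orion) = (1−0)² + (4−9)² = 1 + 25 = 26
d²(T, Sigma) = (1−11)² + (4−5)² = 100 + 1 = 101
d²(T, Juno) = (1−(-3))² + (4−10)² = 16 + 36 = 52
Minimum is at Rigel.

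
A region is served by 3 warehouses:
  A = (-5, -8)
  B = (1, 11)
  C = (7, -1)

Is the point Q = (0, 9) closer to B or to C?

Compare squared distances:
|QB|² = (0−1)² + (9−11)² = 1 + 4 = 5
|QC|² = (0−7)² + (9−(-1))² = 49 + 100 = 149
5 < 149, so B is closer.

B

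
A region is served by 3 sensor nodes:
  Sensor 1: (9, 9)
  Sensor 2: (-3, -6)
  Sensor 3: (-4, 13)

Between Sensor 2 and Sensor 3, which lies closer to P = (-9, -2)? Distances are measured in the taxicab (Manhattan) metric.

d(P, Sensor 2) = |-9−(-3)| + |-2−(-6)| = 6 + 4 = 10
d(P, Sensor 3) = |-9−(-4)| + |-2−13| = 5 + 15 = 20
10 < 20, so Sensor 2 is closer.

Sensor 2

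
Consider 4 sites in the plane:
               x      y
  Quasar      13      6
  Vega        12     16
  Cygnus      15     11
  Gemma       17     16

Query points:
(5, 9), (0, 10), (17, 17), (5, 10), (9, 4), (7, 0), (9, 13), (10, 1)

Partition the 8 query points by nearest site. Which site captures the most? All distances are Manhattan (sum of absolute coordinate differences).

(5, 9) — d to each: Quasar:11, Vega:14, Cygnus:12, Gemma:19 → nearest is Quasar
(0, 10) — d to each: Quasar:17, Vega:18, Cygnus:16, Gemma:23 → nearest is Cygnus
(17, 17) — d to each: Quasar:15, Vega:6, Cygnus:8, Gemma:1 → nearest is Gemma
(5, 10) — d to each: Quasar:12, Vega:13, Cygnus:11, Gemma:18 → nearest is Cygnus
(9, 4) — d to each: Quasar:6, Vega:15, Cygnus:13, Gemma:20 → nearest is Quasar
(7, 0) — d to each: Quasar:12, Vega:21, Cygnus:19, Gemma:26 → nearest is Quasar
(9, 13) — d to each: Quasar:11, Vega:6, Cygnus:8, Gemma:11 → nearest is Vega
(10, 1) — d to each: Quasar:8, Vega:17, Cygnus:15, Gemma:22 → nearest is Quasar
Tally — Quasar:4, Vega:1, Cygnus:2, Gemma:1. Quasar captures the most (4).

Quasar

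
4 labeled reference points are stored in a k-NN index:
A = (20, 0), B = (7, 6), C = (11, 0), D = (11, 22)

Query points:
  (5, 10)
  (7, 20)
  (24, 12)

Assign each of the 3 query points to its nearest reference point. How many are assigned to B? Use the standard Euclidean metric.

1

(5, 10) — d² to each: A:325, B:20, C:136, D:180 → nearest is B
(7, 20) — d² to each: A:569, B:196, C:416, D:20 → nearest is D
(24, 12) — d² to each: A:160, B:325, C:313, D:269 → nearest is A
1 of the 3 points has B as nearest.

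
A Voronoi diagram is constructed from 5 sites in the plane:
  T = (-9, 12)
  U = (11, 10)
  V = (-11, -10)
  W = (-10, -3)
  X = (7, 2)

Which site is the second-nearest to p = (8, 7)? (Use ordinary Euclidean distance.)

X

Squared Euclidean distances:
|pT|² = (8−(-9))² + (7−12)² = 289 + 25 = 314
|pU|² = (8−11)² + (7−10)² = 9 + 9 = 18
|pV|² = (8−(-11))² + (7−(-10))² = 361 + 289 = 650
|pW|² = (8−(-10))² + (7−(-3))² = 324 + 100 = 424
|pX|² = (8−7)² + (7−2)² = 1 + 25 = 26
Sorted ascending: U, X, T, … — the second-nearest is X.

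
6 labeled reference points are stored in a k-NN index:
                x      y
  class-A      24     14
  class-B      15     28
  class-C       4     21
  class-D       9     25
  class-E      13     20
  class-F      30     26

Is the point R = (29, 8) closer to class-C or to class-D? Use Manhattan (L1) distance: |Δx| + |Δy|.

class-D

d(R, class-C) = |29−4| + |8−21| = 25 + 13 = 38
d(R, class-D) = |29−9| + |8−25| = 20 + 17 = 37
38 > 37, so class-D is closer.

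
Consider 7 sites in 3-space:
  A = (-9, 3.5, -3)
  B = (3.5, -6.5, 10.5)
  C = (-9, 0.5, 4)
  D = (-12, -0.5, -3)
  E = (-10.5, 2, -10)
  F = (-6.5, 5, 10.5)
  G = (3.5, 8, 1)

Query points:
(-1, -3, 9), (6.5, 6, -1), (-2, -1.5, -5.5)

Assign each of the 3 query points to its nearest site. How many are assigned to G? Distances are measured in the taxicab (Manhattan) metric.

(-1, -3, 9) — d to each: A:26.5, B:9.5, C:16.5, D:25.5, E:33.5, F:15, G:23.5 → nearest is B
(6.5, 6, -1) — d to each: A:20, B:27, C:26, D:27, E:30, F:25.5, G:7 → nearest is G
(-2, -1.5, -5.5) — d to each: A:14.5, B:26.5, C:18.5, D:13.5, E:16.5, F:27, G:21.5 → nearest is D
1 of the 3 points has G as nearest.

1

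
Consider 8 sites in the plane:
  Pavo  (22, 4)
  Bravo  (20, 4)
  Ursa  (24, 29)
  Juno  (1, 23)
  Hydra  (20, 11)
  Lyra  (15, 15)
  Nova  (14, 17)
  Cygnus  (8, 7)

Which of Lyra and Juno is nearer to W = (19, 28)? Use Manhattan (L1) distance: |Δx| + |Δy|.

d(W, Lyra) = |19−15| + |28−15| = 4 + 13 = 17
d(W, Juno) = |19−1| + |28−23| = 18 + 5 = 23
17 < 23, so Lyra is closer.

Lyra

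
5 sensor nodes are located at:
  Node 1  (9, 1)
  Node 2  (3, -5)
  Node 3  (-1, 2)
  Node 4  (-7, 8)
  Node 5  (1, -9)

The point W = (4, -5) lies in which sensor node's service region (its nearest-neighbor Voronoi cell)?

Compare squared distances (the ordering matches that of the actual distances):
d²(W, Node 1) = (4−9)² + (-5−1)² = 25 + 36 = 61
d²(W, Node 2) = (4−3)² + (-5−(-5))² = 1 + 0 = 1
d²(W, Node 3) = (4−(-1))² + (-5−2)² = 25 + 49 = 74
d²(W, Node 4) = (4−(-7))² + (-5−8)² = 121 + 169 = 290
d²(W, Node 5) = (4−1)² + (-5−(-9))² = 9 + 16 = 25
Node 2 is nearest.

Node 2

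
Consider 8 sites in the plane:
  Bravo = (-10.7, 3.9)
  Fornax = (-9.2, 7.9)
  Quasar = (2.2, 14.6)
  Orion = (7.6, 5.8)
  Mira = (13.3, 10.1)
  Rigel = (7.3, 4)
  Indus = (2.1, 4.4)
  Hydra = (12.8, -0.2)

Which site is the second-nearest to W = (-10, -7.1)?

Fornax

Compare squared distances (the ordering matches that of the actual distances):
d²(W, Bravo) = 0.49 + 121 = 121.49
d²(W, Fornax) = 0.64 + 225 = 225.64
d²(W, Quasar) = 148.84 + 470.89 = 619.73
d²(W, Orion) = 309.76 + 166.41 = 476.17
d²(W, Mira) = 542.89 + 295.84 = 838.73
d²(W, Rigel) = 299.29 + 123.21 = 422.5
d²(W, Indus) = 146.41 + 132.25 = 278.66
d²(W, Hydra) = 519.84 + 47.61 = 567.45
Sorted ascending: Bravo, Fornax, Indus, … — the second-nearest is Fornax.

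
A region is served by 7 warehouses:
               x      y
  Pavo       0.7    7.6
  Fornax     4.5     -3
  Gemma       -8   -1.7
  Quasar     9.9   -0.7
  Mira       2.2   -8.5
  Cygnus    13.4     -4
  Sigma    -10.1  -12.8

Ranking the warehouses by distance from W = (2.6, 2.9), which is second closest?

Fornax

Since √ is increasing, it suffices to compare squared distances:
d²(W, Pavo) = (2.6−0.7)² + (2.9−7.6)² = 3.61 + 22.09 = 25.7
d²(W, Fornax) = (2.6−4.5)² + (2.9−(-3))² = 3.61 + 34.81 = 38.42
d²(W, Gemma) = (2.6−(-8))² + (2.9−(-1.7))² = 112.36 + 21.16 = 133.52
d²(W, Quasar) = (2.6−9.9)² + (2.9−(-0.7))² = 53.29 + 12.96 = 66.25
d²(W, Mira) = (2.6−2.2)² + (2.9−(-8.5))² = 0.16 + 129.96 = 130.12
d²(W, Cygnus) = (2.6−13.4)² + (2.9−(-4))² = 116.64 + 47.61 = 164.25
d²(W, Sigma) = (2.6−(-10.1))² + (2.9−(-12.8))² = 161.29 + 246.49 = 407.78
Sorted ascending: Pavo, Fornax, Quasar, … — the second-nearest is Fornax.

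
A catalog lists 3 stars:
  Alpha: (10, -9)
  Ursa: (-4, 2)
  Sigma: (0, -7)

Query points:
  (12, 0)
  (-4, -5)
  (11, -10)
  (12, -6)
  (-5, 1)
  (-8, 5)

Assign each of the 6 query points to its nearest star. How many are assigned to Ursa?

(12, 0) — d² to each: Alpha:85, Ursa:260, Sigma:193 → nearest is Alpha
(-4, -5) — d² to each: Alpha:212, Ursa:49, Sigma:20 → nearest is Sigma
(11, -10) — d² to each: Alpha:2, Ursa:369, Sigma:130 → nearest is Alpha
(12, -6) — d² to each: Alpha:13, Ursa:320, Sigma:145 → nearest is Alpha
(-5, 1) — d² to each: Alpha:325, Ursa:2, Sigma:89 → nearest is Ursa
(-8, 5) — d² to each: Alpha:520, Ursa:25, Sigma:208 → nearest is Ursa
2 of the 6 points have Ursa as nearest.

2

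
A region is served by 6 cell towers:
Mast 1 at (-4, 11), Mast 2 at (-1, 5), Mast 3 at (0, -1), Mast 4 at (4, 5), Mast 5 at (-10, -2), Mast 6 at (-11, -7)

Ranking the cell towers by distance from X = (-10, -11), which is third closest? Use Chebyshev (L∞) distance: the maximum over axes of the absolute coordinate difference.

Mast 3

d(X, Mast 1) = max(6, 22) = 22
d(X, Mast 2) = max(9, 16) = 16
d(X, Mast 3) = max(10, 10) = 10
d(X, Mast 4) = max(14, 16) = 16
d(X, Mast 5) = max(0, 9) = 9
d(X, Mast 6) = max(1, 4) = 4
Sorted ascending: Mast 6, Mast 5, Mast 3, Mast 2, … — the third-nearest is Mast 3.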